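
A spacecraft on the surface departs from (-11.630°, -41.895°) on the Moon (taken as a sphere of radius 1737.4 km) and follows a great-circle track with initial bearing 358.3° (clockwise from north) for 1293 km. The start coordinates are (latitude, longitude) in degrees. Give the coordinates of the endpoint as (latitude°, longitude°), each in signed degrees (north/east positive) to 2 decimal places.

30.99°, -43.24°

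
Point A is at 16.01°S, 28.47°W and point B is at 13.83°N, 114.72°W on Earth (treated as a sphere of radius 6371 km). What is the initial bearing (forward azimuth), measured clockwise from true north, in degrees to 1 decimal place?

Δλ = -86.250° = -1.5053 rad.
y = sin Δλ · cos φ₂ = (-0.9979)(0.9710) = -0.9689
x = cos φ₁ sin φ₂ − sin φ₁ cos φ₂ cos Δλ = (0.9612)(0.2390) − (-0.2758)(0.9710)(0.0654) = 0.2473
θ = atan2(y, x) = -75.68°; adding 360° gives 284.3°.

284.3°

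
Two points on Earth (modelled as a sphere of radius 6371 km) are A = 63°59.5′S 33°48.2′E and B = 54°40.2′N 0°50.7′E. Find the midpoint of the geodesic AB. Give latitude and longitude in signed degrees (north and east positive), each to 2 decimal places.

-4.86°, 15.00°

The central angle between A and B is δ = 2.1182 rad.
With f = 0.5, the slerp weights are sin((1−f)δ)/sin δ = 1.0211 and sin(fδ)/sin δ = 1.0211.
Weighted sum of the unit vectors: (1.0211)·(0.3644,0.2440,-0.8987) + (1.0211)·(0.5782,0.0085,0.8158) = (0.9625, 0.2578, -0.0846).
Converting back: φ = atan2(z, √(x²+y²)) = -4.86°, λ = atan2(y, x) = 15.00°.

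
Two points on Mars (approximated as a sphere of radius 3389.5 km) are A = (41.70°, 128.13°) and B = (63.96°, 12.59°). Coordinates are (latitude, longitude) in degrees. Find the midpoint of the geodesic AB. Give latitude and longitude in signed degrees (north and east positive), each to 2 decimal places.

66.38°, 92.73°

Central angle δ = 1.0969 rad. Interpolating on the sphere with fraction f = 0.5:
P = [sin((1−f)δ)·A + sin(fδ)·B] / sin δ = 0.5859·A + 0.5859·B in Cartesian coordinates,
giving P = (-0.0191, 0.4002, 0.9162), i.e. latitude 66.38°, longitude 92.73°.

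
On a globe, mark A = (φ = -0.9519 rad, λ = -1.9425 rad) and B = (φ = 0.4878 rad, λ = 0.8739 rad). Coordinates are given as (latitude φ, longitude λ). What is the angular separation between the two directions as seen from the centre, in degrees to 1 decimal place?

150.2°

In radians: φ₁ = -0.9519, φ₂ = 0.4878, Δλ = 161.368° = 2.8164 rad.
Haversine: a = sin²(Δφ/2) + cos φ₁ cos φ₂ sin²(Δλ/2) = 0.4346 + (0.5801)(0.8834)(0.9738) = 0.93368.
Central angle c = 2·arcsin(√a) = 2.62068 rad.
So the angular separation is 150.2°.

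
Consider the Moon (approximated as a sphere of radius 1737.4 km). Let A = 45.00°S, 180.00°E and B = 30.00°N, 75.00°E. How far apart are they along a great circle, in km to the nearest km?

3663 km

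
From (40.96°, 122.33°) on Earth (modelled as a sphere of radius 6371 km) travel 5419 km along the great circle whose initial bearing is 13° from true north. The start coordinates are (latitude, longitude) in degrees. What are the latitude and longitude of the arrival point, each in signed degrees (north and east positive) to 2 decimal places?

Angular distance δ = d/R = 5419/6371 = 0.85057 rad; initial bearing θ = 0.2269 rad.
sin φ₂ = sin φ₁ cos δ + cos φ₁ sin δ cos θ = (0.6555)(0.6596) + (0.7552)(0.7517)(0.9744) = 0.9854, so φ₂ = 80.21°.
Δλ = atan2(sin θ sin δ cos φ₁, cos δ − sin φ₁ sin φ₂) = atan2(0.1277, 0.0136) = 83.935°.
λ₂ = 122.330° + 83.935° = 206.27° → -153.73° after wrapping to (−180°, 180°].

80.21°, -153.73°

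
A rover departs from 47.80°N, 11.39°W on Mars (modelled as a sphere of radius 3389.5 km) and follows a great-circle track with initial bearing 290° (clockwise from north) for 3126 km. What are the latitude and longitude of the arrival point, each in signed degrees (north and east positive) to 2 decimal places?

39.09°, -86.17°

Angular distance δ = d/R = 3126/3389.5 = 0.92226 rad; initial bearing θ = 5.0615 rad.
sin φ₂ = sin φ₁ cos δ + cos φ₁ sin δ cos θ = (0.7408)(0.6040) + (0.6717)(0.7970)(0.3420) = 0.6306, so φ₂ = 39.09°.
Δλ = atan2(sin θ sin δ cos φ₁, cos δ − sin φ₁ sin φ₂) = atan2(-0.5031, 0.1369) = -74.776°.
λ₂ = -11.390° − 74.776° = -86.17°.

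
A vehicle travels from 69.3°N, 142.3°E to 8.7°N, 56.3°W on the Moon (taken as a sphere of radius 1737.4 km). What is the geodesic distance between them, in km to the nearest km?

3061 km

With latitudes φ₁ = 69.300°, φ₂ = 8.700° and longitude difference Δλ = 161.400°:
cos c = sin φ₁ sin φ₂ + cos φ₁ cos φ₂ cos Δλ = (0.9354)(0.1513) + (0.3535)(0.9885)(-0.9478) = -0.18966,
so c = arccos(-0.18966) = 1.76161 rad.
Distance = R·c = 1737.4 × 1.7616 ≈ 3061 km.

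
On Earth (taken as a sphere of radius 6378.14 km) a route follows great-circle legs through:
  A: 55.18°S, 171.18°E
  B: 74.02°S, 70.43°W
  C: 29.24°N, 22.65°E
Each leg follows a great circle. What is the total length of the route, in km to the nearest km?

18173 km

Leg A→B: central angle 0.7749 rad, distance 4942.5 km.
Leg B→C: central angle 2.0743 rad, distance 13230.2 km.
Total: 4942.5 + 13230.2 ≈ 18173 km.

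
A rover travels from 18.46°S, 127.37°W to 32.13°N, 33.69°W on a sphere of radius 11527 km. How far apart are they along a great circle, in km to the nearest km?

20663 km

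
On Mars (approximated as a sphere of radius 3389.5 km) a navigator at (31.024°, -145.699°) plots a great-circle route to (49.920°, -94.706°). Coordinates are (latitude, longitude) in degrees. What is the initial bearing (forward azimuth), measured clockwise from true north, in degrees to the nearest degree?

Δλ = 50.993° = 0.8900 rad.
y = sin Δλ · cos φ₂ = (0.7771)(0.6439) = 0.5003
x = cos φ₁ sin φ₂ − sin φ₁ cos φ₂ cos Δλ = (0.8570)(0.7651) − (0.5154)(0.6439)(0.6294) = 0.4468
θ = atan2(y, x) = 48.23°, so the bearing is 48°.

48°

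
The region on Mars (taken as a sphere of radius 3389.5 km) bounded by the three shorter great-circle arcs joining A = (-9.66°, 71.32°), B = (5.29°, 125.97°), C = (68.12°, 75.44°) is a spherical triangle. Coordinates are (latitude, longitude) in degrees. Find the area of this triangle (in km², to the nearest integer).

8309950 km²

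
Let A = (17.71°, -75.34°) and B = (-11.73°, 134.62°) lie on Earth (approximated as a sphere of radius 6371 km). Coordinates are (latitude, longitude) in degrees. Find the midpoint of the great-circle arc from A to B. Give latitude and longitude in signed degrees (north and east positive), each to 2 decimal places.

The central angle between A and B is δ = 2.6258 rad.
With f = 0.5, the slerp weights are sin((1−f)δ)/sin δ = 1.9606 and sin(fδ)/sin δ = 1.9606.
Weighted sum of the unit vectors: (1.9606)·(0.2411,-0.9216,0.3042) + (1.9606)·(-0.6877,0.6969,-0.2033) = (-0.8757, -0.4405, 0.1978).
Converting back: φ = atan2(z, √(x²+y²)) = 11.41°, λ = atan2(y, x) = -153.30°.

11.41°, -153.30°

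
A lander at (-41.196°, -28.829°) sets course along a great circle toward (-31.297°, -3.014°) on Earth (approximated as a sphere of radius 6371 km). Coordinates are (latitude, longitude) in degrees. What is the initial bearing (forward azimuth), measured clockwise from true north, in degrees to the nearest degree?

With φ₁ = -0.7190, φ₂ = -0.5462, Δλ = 0.4506 rad, the forward-azimuth formula gives
θ = atan2( sin Δλ cos φ₂ , cos φ₁ sin φ₂ − sin φ₁ cos φ₂ cos Δλ ) = atan2(0.3721, 0.1157) = 72.72°.
So the initial bearing is 73°.

73°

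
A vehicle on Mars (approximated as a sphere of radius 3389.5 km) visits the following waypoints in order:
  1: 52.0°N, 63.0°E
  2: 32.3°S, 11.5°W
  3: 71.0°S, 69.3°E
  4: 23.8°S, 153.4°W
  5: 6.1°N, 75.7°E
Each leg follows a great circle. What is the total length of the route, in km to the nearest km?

22089 km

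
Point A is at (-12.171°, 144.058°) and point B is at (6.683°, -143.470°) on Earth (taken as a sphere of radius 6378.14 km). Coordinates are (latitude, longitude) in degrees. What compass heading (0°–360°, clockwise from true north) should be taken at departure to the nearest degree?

With φ₁ = -0.2124, φ₂ = 0.1166, Δλ = 1.2649 rad, the forward-azimuth formula gives
θ = atan2( sin Δλ cos φ₂ , cos φ₁ sin φ₂ − sin φ₁ cos φ₂ cos Δλ ) = atan2(0.9471, 0.1768) = 79.42°.
So the initial bearing is 79°.

79°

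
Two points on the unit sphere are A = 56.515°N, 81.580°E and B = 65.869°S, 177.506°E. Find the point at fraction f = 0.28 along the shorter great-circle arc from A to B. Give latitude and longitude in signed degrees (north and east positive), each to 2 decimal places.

22.09°, 108.43°

Central angle δ = 2.4726 rad. Interpolating on the sphere with fraction f = 0.28:
P = [sin((1−f)δ)·A + sin(fδ)·B] / sin δ = 1.5771·A + 1.0292·B in Cartesian coordinates,
giving P = (-0.2930, 0.8791, 0.3761), i.e. latitude 22.09°, longitude 108.43°.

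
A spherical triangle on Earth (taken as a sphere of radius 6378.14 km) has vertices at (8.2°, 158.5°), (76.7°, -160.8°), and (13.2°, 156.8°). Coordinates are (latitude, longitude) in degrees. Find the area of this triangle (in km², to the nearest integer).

1213190 km²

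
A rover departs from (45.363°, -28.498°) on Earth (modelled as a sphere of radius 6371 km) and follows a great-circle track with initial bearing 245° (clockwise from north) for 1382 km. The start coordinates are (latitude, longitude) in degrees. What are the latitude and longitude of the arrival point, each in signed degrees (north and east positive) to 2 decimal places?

39.12°, -43.06°

Angular distance δ = d/R = 1382/6371 = 0.21692 rad; initial bearing θ = 4.2761 rad.
sin φ₂ = sin φ₁ cos δ + cos φ₁ sin δ cos θ = (0.7116)(0.9766) + (0.7026)(0.2152)(-0.4226) = 0.6310, so φ₂ = 39.12°.
Δλ = atan2(sin θ sin δ cos φ₁, cos δ − sin φ₁ sin φ₂) = atan2(-0.1371, 0.5276) = -14.562°.
λ₂ = -28.498° − 14.562° = -43.06°.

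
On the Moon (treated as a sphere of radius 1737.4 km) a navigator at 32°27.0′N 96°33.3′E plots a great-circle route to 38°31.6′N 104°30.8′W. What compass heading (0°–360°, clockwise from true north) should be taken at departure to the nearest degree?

17°

With φ₁ = 0.5664, φ₂ = 0.6724, Δλ = 2.7739 rad, the forward-azimuth formula gives
θ = atan2( sin Δλ cos φ₂ , cos φ₁ sin φ₂ − sin φ₁ cos φ₂ cos Δλ ) = atan2(0.2812, 0.9173) = 17.04°.
So the initial bearing is 17°.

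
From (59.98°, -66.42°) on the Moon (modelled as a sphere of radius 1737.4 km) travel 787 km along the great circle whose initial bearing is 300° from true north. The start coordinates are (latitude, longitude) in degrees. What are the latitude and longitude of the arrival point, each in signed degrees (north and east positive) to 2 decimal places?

62.62°, -121.93°

Angular distance δ = d/R = 787/1737.4 = 0.45298 rad; initial bearing θ = 5.2360 rad.
sin φ₂ = sin φ₁ cos δ + cos φ₁ sin δ cos θ = (0.8659)(0.8991) + (0.5003)(0.4376)(0.5000) = 0.8880, so φ₂ = 62.62°.
Δλ = atan2(sin θ sin δ cos φ₁, cos δ − sin φ₁ sin φ₂) = atan2(-0.1896, 0.1303) = -55.511°.
λ₂ = -66.420° − 55.511° = -121.93°.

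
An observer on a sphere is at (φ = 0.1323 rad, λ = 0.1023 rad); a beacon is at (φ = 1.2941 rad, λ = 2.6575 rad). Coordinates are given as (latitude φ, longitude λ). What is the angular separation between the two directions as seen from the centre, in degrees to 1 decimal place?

95.7°

With latitudes φ₁ = 7.580°, φ₂ = 74.146° and longitude difference Δλ = 146.402°:
Haversine: a = sin²(Δφ/2) + cos φ₁ cos φ₂ sin²(Δλ/2) = 0.3012 + (0.9913)(0.2732)(0.9165) = 0.54933.
Central angle c = 2·arcsin(√a) = 1.66961 rad.
So the angular separation is 95.7°.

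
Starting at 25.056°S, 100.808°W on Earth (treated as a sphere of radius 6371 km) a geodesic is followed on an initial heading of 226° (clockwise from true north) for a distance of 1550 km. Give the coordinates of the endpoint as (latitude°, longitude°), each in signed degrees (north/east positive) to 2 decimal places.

-34.24°, -112.91°

Angular distance δ = d/R = 1550/6371 = 0.24329 rad; initial bearing θ = 3.9444 rad.
sin φ₂ = sin φ₁ cos δ + cos φ₁ sin δ cos θ = (-0.4235)(0.9706) + (0.9059)(0.2409)(-0.6947) = -0.5626, so φ₂ = -34.24°.
Δλ = atan2(sin θ sin δ cos φ₁, cos δ − sin φ₁ sin φ₂) = atan2(-0.1570, 0.7323) = -12.099°.
λ₂ = -100.808° − 12.099° = -112.91°.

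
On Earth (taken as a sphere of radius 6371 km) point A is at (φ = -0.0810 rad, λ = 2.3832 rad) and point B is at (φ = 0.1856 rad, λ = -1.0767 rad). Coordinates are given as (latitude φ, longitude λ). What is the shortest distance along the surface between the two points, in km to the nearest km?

With latitudes φ₁ = -4.641°, φ₂ = 10.634° and longitude difference Δλ = 161.762°:
cos c = sin φ₁ sin φ₂ + cos φ₁ cos φ₂ cos Δλ = (-0.0809)(0.1845) + (0.9967)(0.9828)(-0.9498) = -0.94533,
so c = arccos(-0.94533) = 2.80939 rad.
Distance = R·c = 6371 × 2.8094 ≈ 17899 km.

17899 km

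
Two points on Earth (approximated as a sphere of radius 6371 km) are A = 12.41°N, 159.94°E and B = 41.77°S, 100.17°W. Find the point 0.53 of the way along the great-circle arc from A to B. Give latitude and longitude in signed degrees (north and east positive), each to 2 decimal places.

-23.77°, -156.39°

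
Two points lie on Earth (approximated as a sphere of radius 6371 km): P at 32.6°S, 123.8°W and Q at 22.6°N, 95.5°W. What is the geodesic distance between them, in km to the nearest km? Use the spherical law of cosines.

6834 km

In radians: φ₁ = -0.5690, φ₂ = 0.3944, Δλ = 28.300° = 0.4939 rad.
cos c = sin φ₁ sin φ₂ + cos φ₁ cos φ₂ cos Δλ = (-0.5388)(0.3843) + (0.8425)(0.9232)(0.8805) = 0.47775,
so c = arccos(0.47775) = 1.07270 rad.
Distance = R·c = 6371 × 1.0727 ≈ 6834 km.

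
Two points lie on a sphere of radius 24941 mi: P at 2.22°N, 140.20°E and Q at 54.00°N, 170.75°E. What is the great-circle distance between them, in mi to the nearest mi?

With latitudes φ₁ = 2.220°, φ₂ = 54.000° and longitude difference Δλ = 30.550°:
cos c = sin φ₁ sin φ₂ + cos φ₁ cos φ₂ cos Δλ = (0.0387)(0.8090) + (0.9992)(0.5878)(0.8612) = 0.53715,
so c = arccos(0.53715) = 1.00374 rad.
Distance = R·c = 24941 × 1.0037 ≈ 25034 mi.

25034 mi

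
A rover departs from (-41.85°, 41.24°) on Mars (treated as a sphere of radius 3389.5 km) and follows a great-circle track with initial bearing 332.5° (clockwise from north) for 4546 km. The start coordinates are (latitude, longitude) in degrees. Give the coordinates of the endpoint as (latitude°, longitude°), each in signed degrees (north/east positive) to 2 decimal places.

Angular distance δ = d/R = 4546/3389.5 = 1.34120 rad; initial bearing θ = 5.8032 rad.
sin φ₂ = sin φ₁ cos δ + cos φ₁ sin δ cos θ = (-0.6672)(0.2276) + (0.7449)(0.9738)(0.8870) = 0.4916, so φ₂ = 29.44°.
Δλ = atan2(sin θ sin δ cos φ₁, cos δ − sin φ₁ sin φ₂) = atan2(-0.3349, 0.5555) = -31.085°.
λ₂ = 41.240° − 31.085° = 10.15°.

29.44°, 10.15°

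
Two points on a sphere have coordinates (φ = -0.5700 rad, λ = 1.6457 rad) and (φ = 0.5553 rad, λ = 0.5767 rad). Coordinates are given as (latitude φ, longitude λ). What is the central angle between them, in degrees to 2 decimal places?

In radians: φ₁ = -0.5700, φ₂ = 0.5553, Δλ = -61.249° = -1.0690 rad.
Haversine: a = sin²(Δφ/2) + cos φ₁ cos φ₂ sin²(Δλ/2) = 0.2845 + (0.8419)(0.8497)(0.2595) = 0.47019.
Central angle c = 2·arcsin(√a) = 1.51115 rad.
So the angular separation is 86.58°.

86.58°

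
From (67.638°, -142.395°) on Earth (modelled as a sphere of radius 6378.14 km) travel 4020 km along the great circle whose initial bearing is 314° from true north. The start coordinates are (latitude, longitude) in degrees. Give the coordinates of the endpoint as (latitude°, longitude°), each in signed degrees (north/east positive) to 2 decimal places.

Angular distance δ = d/R = 4020/6378.14 = 0.63028 rad; initial bearing θ = 5.4803 rad.
sin φ₂ = sin φ₁ cos δ + cos φ₁ sin δ cos θ = (0.9248)(0.8079) + (0.3805)(0.5894)(0.6947) = 0.9029, so φ₂ = 64.54°.
Δλ = atan2(sin θ sin δ cos φ₁, cos δ − sin φ₁ sin φ₂) = atan2(-0.1613, -0.0271) = -99.542°.
λ₂ = -142.395° − 99.542° = -241.94° → 118.06° after wrapping to (−180°, 180°].

64.54°, 118.06°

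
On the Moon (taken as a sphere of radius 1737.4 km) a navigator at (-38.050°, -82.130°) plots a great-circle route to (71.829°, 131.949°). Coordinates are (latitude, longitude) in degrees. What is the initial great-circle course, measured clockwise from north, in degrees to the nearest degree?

Δλ = -145.921° = -2.5468 rad.
y = sin Δλ · cos φ₂ = (-0.5603)(0.3119) = -0.1747
x = cos φ₁ sin φ₂ − sin φ₁ cos φ₂ cos Δλ = (0.7875)(0.9501) − (-0.6163)(0.3119)(-0.8283) = 0.5890
θ = atan2(y, x) = -16.52°; adding 360° gives 343°.

343°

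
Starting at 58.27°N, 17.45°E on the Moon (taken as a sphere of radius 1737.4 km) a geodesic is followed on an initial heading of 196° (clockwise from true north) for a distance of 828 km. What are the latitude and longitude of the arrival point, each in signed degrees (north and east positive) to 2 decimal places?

31.59°, 8.91°

Angular distance δ = d/R = 828/1737.4 = 0.47657 rad; initial bearing θ = 3.4208 rad.
sin φ₂ = sin φ₁ cos δ + cos φ₁ sin δ cos θ = (0.8505)(0.8886) + (0.5259)(0.4587)(-0.9613) = 0.5238, so φ₂ = 31.59°.
Δλ = atan2(sin θ sin δ cos φ₁, cos δ − sin φ₁ sin φ₂) = atan2(-0.0665, 0.4430) = -8.537°.
λ₂ = 17.450° − 8.537° = 8.91°.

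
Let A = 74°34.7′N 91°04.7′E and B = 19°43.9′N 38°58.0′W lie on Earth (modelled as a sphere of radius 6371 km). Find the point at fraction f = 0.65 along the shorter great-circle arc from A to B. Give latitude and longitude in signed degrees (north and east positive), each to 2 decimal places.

47.11°, -30.73°

The central angle between A and B is δ = 1.4056 rad.
With f = 0.65, the slerp weights are sin((1−f)δ)/sin δ = 0.4789 and sin(fδ)/sin δ = 0.8027.
Weighted sum of the unit vectors: (0.4789)·(-0.0050,0.2659,0.9640) + (0.8027)·(0.7319,-0.5919,0.3376) = (0.5850, -0.3478, 0.7326).
Converting back: φ = atan2(z, √(x²+y²)) = 47.11°, λ = atan2(y, x) = -30.73°.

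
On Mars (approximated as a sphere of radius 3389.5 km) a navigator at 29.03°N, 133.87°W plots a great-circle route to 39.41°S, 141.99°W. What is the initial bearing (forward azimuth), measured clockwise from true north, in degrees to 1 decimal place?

With φ₁ = 0.5067, φ₂ = -0.6878, Δλ = -0.1417 rad, the forward-azimuth formula gives
θ = atan2( sin Δλ cos φ₂ , cos φ₁ sin φ₂ − sin φ₁ cos φ₂ cos Δλ ) = atan2(-0.1091, -0.9263) = -173.28°.
Adding 360° brings this into [0°, 360°): 186.7°.

186.7°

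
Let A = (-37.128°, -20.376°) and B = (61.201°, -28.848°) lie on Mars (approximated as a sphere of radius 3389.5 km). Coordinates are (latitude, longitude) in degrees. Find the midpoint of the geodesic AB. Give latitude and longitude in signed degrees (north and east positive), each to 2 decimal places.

12.07°, -23.57°

The central angle between A and B is δ = 1.7204 rad.
With f = 0.5, the slerp weights are sin((1−f)δ)/sin δ = 0.7665 and sin(fδ)/sin δ = 0.7665.
Weighted sum of the unit vectors: (0.7665)·(0.7474,-0.2776,-0.6036) + (0.7665)·(0.4220,-0.2324,0.8763) = (0.8964, -0.3910, 0.2090).
Converting back: φ = atan2(z, √(x²+y²)) = 12.07°, λ = atan2(y, x) = -23.57°.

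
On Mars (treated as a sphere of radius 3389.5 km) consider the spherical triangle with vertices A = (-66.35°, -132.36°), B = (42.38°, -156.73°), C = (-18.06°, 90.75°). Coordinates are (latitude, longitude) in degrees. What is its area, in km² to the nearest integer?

Side lengths (central angles): a = 2.0691, b = 1.5652, c = 1.9257 rad; semiperimeter s = 2.7800.
By l'Huilier's theorem, tan(E/4) = √[tan(s/2) tan((s−a)/2) tan((s−b)/2) tan((s−c)/2)], giving spherical excess E = 2.7029 rad.
Area = E·R² = 2.7029 × (3389.5)² ≈ 31052976 km².

31052976 km²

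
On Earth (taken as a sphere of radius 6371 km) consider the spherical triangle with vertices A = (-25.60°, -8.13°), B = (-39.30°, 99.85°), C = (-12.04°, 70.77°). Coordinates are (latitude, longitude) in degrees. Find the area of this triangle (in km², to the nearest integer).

21354056 km²

Side lengths (central angles): a = 0.6542, b = 1.3078, c = 1.5125 rad; semiperimeter s = 1.7373.
By l'Huilier's theorem, tan(E/4) = √[tan(s/2) tan((s−a)/2) tan((s−b)/2) tan((s−c)/2)], giving spherical excess E = 0.5261 rad.
Area = E·R² = 0.5261 × (6371)² ≈ 21354056 km².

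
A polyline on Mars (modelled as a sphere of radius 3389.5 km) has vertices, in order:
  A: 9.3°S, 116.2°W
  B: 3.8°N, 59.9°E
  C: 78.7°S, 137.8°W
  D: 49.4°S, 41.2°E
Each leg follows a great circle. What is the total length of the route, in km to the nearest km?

Leg A→B: central angle 3.0242 rad, distance 10250.5 km.
Leg B→C: central angle 1.8248 rad, distance 6185.0 km.
Leg C→D: central angle 0.9058 rad, distance 3070.2 km.
Total: 10250.5 + 6185.0 + 3070.2 ≈ 19506 km.

19506 km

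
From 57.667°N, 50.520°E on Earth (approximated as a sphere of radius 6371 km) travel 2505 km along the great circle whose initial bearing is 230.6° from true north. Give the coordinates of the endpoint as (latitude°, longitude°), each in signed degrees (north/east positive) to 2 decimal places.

40.57°, 27.58°

Angular distance δ = d/R = 2505/6371 = 0.39319 rad; initial bearing θ = 4.0247 rad.
sin φ₂ = sin φ₁ cos δ + cos φ₁ sin δ cos θ = (0.8450)(0.9237) + (0.5348)(0.3831)(-0.6347) = 0.6504, so φ₂ = 40.57°.
Δλ = atan2(sin θ sin δ cos φ₁, cos δ − sin φ₁ sin φ₂) = atan2(-0.1583, 0.3741) = -22.940°.
λ₂ = 50.520° − 22.940° = 27.58°.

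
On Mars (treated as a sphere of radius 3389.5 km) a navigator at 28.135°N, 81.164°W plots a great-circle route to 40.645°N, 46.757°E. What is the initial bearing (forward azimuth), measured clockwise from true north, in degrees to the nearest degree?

Δλ = 127.921° = 2.2326 rad.
y = sin Δλ · cos φ₂ = (0.7889)(0.7588) = 0.5986
x = cos φ₁ sin φ₂ − sin φ₁ cos φ₂ cos Δλ = (0.8818)(0.6514) − (0.4716)(0.7588)(-0.6146) = 0.7943
θ = atan2(y, x) = 37.00°, so the bearing is 37°.

37°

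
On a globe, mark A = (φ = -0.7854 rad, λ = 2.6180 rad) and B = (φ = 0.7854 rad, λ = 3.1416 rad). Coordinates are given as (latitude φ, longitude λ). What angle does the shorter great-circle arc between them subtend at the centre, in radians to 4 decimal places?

1.6378 rad

Let φ₁ = -0.7854 rad, φ₂ = 0.7854 rad, and Δλ = 0.5236 rad.
cos c = sin φ₁ sin φ₂ + cos φ₁ cos φ₂ cos Δλ = (-0.7071)(0.7071) + (0.7071)(0.7071)(0.8660) = -0.06699,
so c = arccos(-0.06699) = 1.63784 rad.
So the angular separation is 1.6378 rad.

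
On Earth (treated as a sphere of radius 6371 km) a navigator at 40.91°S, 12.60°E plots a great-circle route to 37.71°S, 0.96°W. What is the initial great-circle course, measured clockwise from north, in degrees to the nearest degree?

283°

Δλ = -13.560° = -0.2367 rad.
y = sin Δλ · cos φ₂ = (-0.2345)(0.7911) = -0.1855
x = cos φ₁ sin φ₂ − sin φ₁ cos φ₂ cos Δλ = (0.7557)(-0.6117) − (-0.6549)(0.7911)(0.9721) = 0.0414
θ = atan2(y, x) = -77.42°; adding 360° gives 283°.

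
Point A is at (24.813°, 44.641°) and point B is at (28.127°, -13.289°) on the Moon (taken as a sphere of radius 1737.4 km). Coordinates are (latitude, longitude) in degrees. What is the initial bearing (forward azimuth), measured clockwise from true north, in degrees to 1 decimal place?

287.2°

With φ₁ = 0.4331, φ₂ = 0.4909, Δλ = -1.0111 rad, the forward-azimuth formula gives
θ = atan2( sin Δλ cos φ₂ , cos φ₁ sin φ₂ − sin φ₁ cos φ₂ cos Δλ ) = atan2(-0.7473, 0.2314) = -72.80°.
Adding 360° brings this into [0°, 360°): 287.2°.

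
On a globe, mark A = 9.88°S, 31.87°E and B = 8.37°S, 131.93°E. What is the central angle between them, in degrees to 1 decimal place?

With latitudes φ₁ = -9.880°, φ₂ = -8.370° and longitude difference Δλ = 100.060°:
cos c = sin φ₁ sin φ₂ + cos φ₁ cos φ₂ cos Δλ = (-0.1716)(-0.1456) + (0.9852)(0.9893)(-0.1747) = -0.14528,
so c = arccos(-0.14528) = 1.71659 rad.
So the angular separation is 98.4°.

98.4°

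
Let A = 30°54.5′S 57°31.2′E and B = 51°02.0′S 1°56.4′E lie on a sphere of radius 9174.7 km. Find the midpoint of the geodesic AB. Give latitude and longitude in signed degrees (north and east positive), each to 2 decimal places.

-44.37°, 34.37°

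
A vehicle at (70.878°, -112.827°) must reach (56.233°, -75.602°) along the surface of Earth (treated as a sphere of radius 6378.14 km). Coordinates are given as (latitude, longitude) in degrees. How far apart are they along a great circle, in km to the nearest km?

Let φ₁ = 1.2371 rad, φ₂ = 0.9815 rad, and Δλ = 0.6497 rad.
Haversine: a = sin²(Δφ/2) + cos φ₁ cos φ₂ sin²(Δλ/2) = 0.0162 + (0.3276)(0.5558)(0.1019) = 0.03479.
Central angle c = 2·arcsin(√a) = 0.37525 rad.
Distance = R·c = 6378.14 × 0.3752 ≈ 2393 km.

2393 km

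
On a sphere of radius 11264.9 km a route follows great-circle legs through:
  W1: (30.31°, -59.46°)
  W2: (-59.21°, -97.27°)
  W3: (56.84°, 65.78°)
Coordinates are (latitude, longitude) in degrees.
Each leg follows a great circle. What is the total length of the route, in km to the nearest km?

52217 km

Leg W1→W2: central angle 1.6553 rad, distance 18646.8 km.
Leg W2→W3: central angle 2.9801 rad, distance 33570.0 km.
Total: 18646.8 + 33570.0 ≈ 52217 km.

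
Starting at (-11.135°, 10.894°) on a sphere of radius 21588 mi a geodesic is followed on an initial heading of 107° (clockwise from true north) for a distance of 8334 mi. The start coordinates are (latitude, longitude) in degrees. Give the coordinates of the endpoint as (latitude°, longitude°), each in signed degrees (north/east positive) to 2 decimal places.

-16.67°, 32.97°

Angular distance δ = d/R = 8334/21588 = 0.38605 rad; initial bearing θ = 1.8675 rad.
sin φ₂ = sin φ₁ cos δ + cos φ₁ sin δ cos θ = (-0.1931)(0.9264) + (0.9812)(0.3765)(-0.2924) = -0.2869, so φ₂ = -16.67°.
Δλ = atan2(sin θ sin δ cos φ₁, cos δ − sin φ₁ sin φ₂) = atan2(0.3533, 0.8710) = 22.079°.
λ₂ = 10.894° + 22.079° = 32.97°.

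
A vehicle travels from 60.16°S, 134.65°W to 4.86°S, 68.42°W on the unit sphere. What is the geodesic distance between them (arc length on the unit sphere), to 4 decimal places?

With latitudes φ₁ = -60.160°, φ₂ = -4.860° and longitude difference Δλ = 66.230°:
cos c = sin φ₁ sin φ₂ + cos φ₁ cos φ₂ cos Δλ = (-0.8674)(-0.0847) + (0.4976)(0.9964)(0.4031) = 0.27333,
so c = arccos(0.27333) = 1.29395 rad.
On the unit sphere the arc length equals the central angle: 1.2939.

1.2939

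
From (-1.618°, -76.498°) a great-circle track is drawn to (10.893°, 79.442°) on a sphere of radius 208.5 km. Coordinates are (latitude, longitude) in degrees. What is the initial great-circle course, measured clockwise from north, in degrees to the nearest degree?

Δλ = 155.940° = 2.7217 rad.
y = sin Δλ · cos φ₂ = (0.4077)(0.9820) = 0.4003
x = cos φ₁ sin φ₂ − sin φ₁ cos φ₂ cos Δλ = (0.9996)(0.1890) − (-0.0282)(0.9820)(-0.9131) = 0.1636
θ = atan2(y, x) = 67.78°, so the bearing is 68°.

68°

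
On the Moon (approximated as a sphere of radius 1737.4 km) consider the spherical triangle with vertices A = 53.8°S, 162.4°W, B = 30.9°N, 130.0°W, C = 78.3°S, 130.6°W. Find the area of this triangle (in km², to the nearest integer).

1123530 km²

Side lengths (central angles): a = 1.9059, b = 0.4691, c = 1.5573 rad; semiperimeter s = 1.9662.
By l'Huilier's theorem, tan(E/4) = √[tan(s/2) tan((s−a)/2) tan((s−b)/2) tan((s−c)/2)], giving spherical excess E = 0.3722 rad.
Area = E·R² = 0.3722 × (1737.4)² ≈ 1123530 km².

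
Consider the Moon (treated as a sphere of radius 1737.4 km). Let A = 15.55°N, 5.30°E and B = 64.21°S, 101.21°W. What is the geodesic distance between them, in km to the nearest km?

Let φ₁ = 0.2714 rad, φ₂ = -1.1207 rad, and Δλ = -1.8590 rad.
cos c = sin φ₁ sin φ₂ + cos φ₁ cos φ₂ cos Δλ = (0.2681)(-0.9004) + (0.9634)(0.4351)(-0.2842) = -0.36049,
so c = arccos(-0.36049) = 1.93959 rad.
Distance = R·c = 1737.4 × 1.9396 ≈ 3370 km.

3370 km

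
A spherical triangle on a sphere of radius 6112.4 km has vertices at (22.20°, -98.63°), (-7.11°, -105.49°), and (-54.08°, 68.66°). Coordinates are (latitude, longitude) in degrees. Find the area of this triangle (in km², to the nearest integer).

16818228 km²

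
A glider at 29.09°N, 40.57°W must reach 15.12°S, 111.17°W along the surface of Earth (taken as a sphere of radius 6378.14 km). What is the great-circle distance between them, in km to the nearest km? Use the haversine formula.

9036 km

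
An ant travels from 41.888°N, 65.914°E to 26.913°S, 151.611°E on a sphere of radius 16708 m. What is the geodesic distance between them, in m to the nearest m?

In radians: φ₁ = 0.7311, φ₂ = -0.4697, Δλ = 85.697° = 1.4957 rad.
Haversine: a = sin²(Δφ/2) + cos φ₁ cos φ₂ sin²(Δλ/2) = 0.3192 + (0.7445)(0.8917)(0.4625) = 0.62620.
Central angle c = 2·arcsin(√a) = 1.82596 rad.
Distance = R·c = 16708 × 1.8260 ≈ 30508 m.

30508 m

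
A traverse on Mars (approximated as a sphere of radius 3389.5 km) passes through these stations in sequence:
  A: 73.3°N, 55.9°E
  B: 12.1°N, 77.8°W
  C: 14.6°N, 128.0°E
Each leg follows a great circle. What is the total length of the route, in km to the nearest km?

13764 km

Leg A→B: central angle 1.5641 rad, distance 5301.7 km.
Leg B→C: central angle 2.4965 rad, distance 8461.9 km.
Total: 5301.7 + 8461.9 ≈ 13764 km.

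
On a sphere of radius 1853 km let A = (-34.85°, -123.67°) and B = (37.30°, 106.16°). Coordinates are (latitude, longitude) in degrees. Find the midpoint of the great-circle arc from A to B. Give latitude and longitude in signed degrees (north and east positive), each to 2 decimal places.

The central angle between A and B is δ = 2.4455 rad.
With f = 0.5, the slerp weights are sin((1−f)δ)/sin δ = 1.4661 and sin(fδ)/sin δ = 1.4661.
Weighted sum of the unit vectors: (1.4661)·(-0.4550,-0.6830,-0.5714) + (1.4661)·(-0.2214,0.7640,0.6060) = (-0.9916, 0.1188, 0.0507).
Converting back: φ = atan2(z, √(x²+y²)) = 2.90°, λ = atan2(y, x) = 173.17°.

2.90°, 173.17°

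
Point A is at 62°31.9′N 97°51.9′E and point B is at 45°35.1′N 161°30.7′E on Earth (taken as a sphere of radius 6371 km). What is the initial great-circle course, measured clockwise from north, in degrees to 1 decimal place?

Δλ = 63.647° = 1.1108 rad.
y = sin Δλ · cos φ₂ = (0.8961)(0.6999) = 0.6271
x = cos φ₁ sin φ₂ − sin φ₁ cos φ₂ cos Δλ = (0.4613)(0.7143) − (0.8873)(0.6999)(0.4439) = 0.0538
θ = atan2(y, x) = 85.09°, so the bearing is 85.1°.

85.1°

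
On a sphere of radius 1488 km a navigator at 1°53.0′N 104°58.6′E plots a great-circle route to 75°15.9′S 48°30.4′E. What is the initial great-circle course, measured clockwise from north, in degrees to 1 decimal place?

192.3°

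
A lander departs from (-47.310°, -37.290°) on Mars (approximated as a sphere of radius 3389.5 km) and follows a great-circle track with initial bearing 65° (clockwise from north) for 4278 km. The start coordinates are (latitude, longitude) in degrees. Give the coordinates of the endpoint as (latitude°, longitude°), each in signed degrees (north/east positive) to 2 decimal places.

2.85°, 22.54°

Angular distance δ = d/R = 4278/3389.5 = 1.26213 rad; initial bearing θ = 1.1345 rad.
sin φ₂ = sin φ₁ cos δ + cos φ₁ sin δ cos θ = (-0.7350)(0.3038) + (0.6780)(0.9527)(0.4226) = 0.0497, so φ₂ = 2.85°.
Δλ = atan2(sin θ sin δ cos φ₁, cos δ − sin φ₁ sin φ₂) = atan2(0.5855, 0.3403) = 59.831°.
λ₂ = -37.290° + 59.831° = 22.54°.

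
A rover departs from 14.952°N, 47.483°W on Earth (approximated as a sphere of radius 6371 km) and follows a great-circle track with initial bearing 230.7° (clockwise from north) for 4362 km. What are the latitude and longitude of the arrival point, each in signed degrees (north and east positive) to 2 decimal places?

Angular distance δ = d/R = 4362/6371 = 0.68466 rad; initial bearing θ = 4.0265 rad.
sin φ₂ = sin φ₁ cos δ + cos φ₁ sin δ cos θ = (0.2580)(0.7746) + (0.9661)(0.6324)(-0.6334) = -0.1871, so φ₂ = -10.79°.
Δλ = atan2(sin θ sin δ cos φ₁, cos δ − sin φ₁ sin φ₂) = atan2(-0.4728, 0.8229) = -29.880°.
λ₂ = -47.483° − 29.880° = -77.36°.

-10.79°, -77.36°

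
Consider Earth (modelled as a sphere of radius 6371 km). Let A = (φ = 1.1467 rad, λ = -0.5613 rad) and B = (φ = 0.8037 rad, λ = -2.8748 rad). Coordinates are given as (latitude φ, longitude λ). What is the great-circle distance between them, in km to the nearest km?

6941 km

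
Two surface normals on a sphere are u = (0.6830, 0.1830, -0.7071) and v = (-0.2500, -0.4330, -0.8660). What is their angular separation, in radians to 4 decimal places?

1.2000 rad

u·v = 0.3624; |u| = 1.0000, |v| = 1.0000.
cos θ = (u·v)/(|u||v|) = 0.3624, so θ = 1.2000 rad.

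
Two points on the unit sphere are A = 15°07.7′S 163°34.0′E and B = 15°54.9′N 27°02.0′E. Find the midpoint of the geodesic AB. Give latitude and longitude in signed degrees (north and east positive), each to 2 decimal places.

1.06°, 95.57°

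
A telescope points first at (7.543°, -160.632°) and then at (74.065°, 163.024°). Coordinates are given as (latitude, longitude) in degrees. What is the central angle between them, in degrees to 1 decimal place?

With latitudes φ₁ = 7.543°, φ₂ = 74.065° and longitude difference Δλ = -36.344°:
Haversine: a = sin²(Δφ/2) + cos φ₁ cos φ₂ sin²(Δλ/2) = 0.3008 + (0.9913)(0.2745)(0.0973) = 0.32727.
Central angle c = 2·arcsin(√a) = 1.21808 rad.
So the angular separation is 69.8°.

69.8°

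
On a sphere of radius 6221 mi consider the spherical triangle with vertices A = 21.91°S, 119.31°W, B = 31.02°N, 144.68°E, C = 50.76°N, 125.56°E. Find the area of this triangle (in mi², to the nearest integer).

18825933 mi²

Side lengths (central angles): a = 0.4243, b = 2.1391, c = 1.8500 rad; semiperimeter s = 2.2067.
By l'Huilier's theorem, tan(E/4) = √[tan(s/2) tan((s−a)/2) tan((s−b)/2) tan((s−c)/2)], giving spherical excess E = 0.4864 rad.
Area = E·R² = 0.4864 × (6221)² ≈ 18825933 mi².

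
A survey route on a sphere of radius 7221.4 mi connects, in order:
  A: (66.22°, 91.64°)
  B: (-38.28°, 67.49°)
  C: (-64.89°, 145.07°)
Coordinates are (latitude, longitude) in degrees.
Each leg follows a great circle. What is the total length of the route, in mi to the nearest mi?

19776 mi

Leg A→B: central angle 1.8526 rad, distance 13378.3 mi.
Leg B→C: central angle 0.8859 rad, distance 6397.3 mi.
Total: 13378.3 + 6397.3 ≈ 19776 mi.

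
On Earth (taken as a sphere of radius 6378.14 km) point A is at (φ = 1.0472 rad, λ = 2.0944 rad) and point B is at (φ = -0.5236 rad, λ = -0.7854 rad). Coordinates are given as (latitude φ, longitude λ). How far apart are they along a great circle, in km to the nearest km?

Let φ₁ = 1.0472 rad, φ₂ = -0.5236 rad, and Δλ = -2.8798 rad.
cos c = sin φ₁ sin φ₂ + cos φ₁ cos φ₂ cos Δλ = (0.8660)(-0.5000) + (0.5000)(0.8660)(-0.9659) = -0.85127,
so c = arccos(-0.85127) = 2.58920 rad.
Distance = R·c = 6378.14 × 2.5892 ≈ 16514 km.

16514 km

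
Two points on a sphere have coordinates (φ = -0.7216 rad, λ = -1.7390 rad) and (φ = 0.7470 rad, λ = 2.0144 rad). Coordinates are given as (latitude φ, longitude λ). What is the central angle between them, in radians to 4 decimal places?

Let φ₁ = -0.7216 rad, φ₂ = 0.7470 rad, and Δλ = -2.5298 rad.
Haversine: a = sin²(Δφ/2) + cos φ₁ cos φ₂ sin²(Δλ/2) = 0.4490 + (0.7507)(0.7337)(0.9093) = 0.94988.
Central angle c = 2·arcsin(√a) = 2.69002 rad.
So the angular separation is 2.6900 rad.

2.6900 rad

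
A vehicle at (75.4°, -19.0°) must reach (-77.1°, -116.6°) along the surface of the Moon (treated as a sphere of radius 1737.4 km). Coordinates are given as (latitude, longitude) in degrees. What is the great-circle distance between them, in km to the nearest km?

4911 km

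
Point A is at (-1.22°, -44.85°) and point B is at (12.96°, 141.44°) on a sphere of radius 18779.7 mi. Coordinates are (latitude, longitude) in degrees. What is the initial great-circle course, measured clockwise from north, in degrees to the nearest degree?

With φ₁ = -0.0213, φ₂ = 0.2262, Δλ = -3.0318 rad, the forward-azimuth formula gives
θ = atan2( sin Δλ cos φ₂ , cos φ₁ sin φ₂ − sin φ₁ cos φ₂ cos Δλ ) = atan2(-0.1068, 0.2036) = -27.67°.
Adding 360° brings this into [0°, 360°): 332°.

332°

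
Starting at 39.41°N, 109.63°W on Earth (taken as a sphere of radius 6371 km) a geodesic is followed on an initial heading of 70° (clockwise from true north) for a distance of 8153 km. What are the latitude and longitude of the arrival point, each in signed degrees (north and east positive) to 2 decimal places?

25.81°, -20.50°

Angular distance δ = d/R = 8153/6371 = 1.27970 rad; initial bearing θ = 1.2217 rad.
sin φ₂ = sin φ₁ cos δ + cos φ₁ sin δ cos θ = (0.6349)(0.2870) + (0.7726)(0.9579)(0.3420) = 0.4353, so φ₂ = 25.81°.
Δλ = atan2(sin θ sin δ cos φ₁, cos δ − sin φ₁ sin φ₂) = atan2(0.6955, 0.0106) = 89.126°.
λ₂ = -109.630° + 89.126° = -20.50°.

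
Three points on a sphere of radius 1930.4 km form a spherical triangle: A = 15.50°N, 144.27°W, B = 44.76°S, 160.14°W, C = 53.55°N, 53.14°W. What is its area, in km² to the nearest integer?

2616509 km²

Side lengths (central angles): a = 2.3319, b = 1.3657, c = 1.0815 rad; semiperimeter s = 2.3896.
By l'Huilier's theorem, tan(E/4) = √[tan(s/2) tan((s−a)/2) tan((s−b)/2) tan((s−c)/2)], giving spherical excess E = 0.7021 rad.
Area = E·R² = 0.7021 × (1930.4)² ≈ 2616509 km².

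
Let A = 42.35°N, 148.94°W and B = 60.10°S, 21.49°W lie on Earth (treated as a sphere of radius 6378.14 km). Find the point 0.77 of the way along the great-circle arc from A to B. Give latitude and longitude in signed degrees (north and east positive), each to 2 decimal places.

The central angle between A and B is δ = 2.5116 rad.
With f = 0.77, the slerp weights are sin((1−f)δ)/sin δ = 0.9268 and sin(fδ)/sin δ = 1.5866.
Weighted sum of the unit vectors: (0.9268)·(-0.6331,-0.3813,0.6737) + (1.5866)·(0.4638,-0.1826,-0.8669) = (0.1492, -0.6431, -0.7511).
Converting back: φ = atan2(z, √(x²+y²)) = -48.68°, λ = atan2(y, x) = -76.94°.

-48.68°, -76.94°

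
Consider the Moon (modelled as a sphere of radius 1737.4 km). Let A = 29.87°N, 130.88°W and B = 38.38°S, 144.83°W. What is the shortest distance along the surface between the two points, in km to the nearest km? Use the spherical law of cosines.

2107 km

Let φ₁ = 0.5213 rad, φ₂ = -0.6699 rad, and Δλ = -0.2435 rad.
cos c = sin φ₁ sin φ₂ + cos φ₁ cos φ₂ cos Δλ = (0.4980)(-0.6209) + (0.8672)(0.7839)(0.9705) = 0.35051,
so c = arccos(0.35051) = 1.21268 rad.
Distance = R·c = 1737.4 × 1.2127 ≈ 2107 km.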